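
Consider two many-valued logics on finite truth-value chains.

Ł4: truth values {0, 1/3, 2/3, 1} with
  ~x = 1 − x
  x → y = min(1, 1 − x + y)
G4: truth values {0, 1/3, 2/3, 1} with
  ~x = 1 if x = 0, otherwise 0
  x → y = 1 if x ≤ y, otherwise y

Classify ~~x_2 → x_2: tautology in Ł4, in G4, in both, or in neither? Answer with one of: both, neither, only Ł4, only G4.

only Ł4

In Ł4: every assignment gives 1 — tautology.
In G4: at x_2 = 1/3 the value is 1/3 — not a tautology.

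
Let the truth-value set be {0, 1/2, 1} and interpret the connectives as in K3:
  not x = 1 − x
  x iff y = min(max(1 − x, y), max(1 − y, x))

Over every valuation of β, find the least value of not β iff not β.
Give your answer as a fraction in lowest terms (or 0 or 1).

Take β = 1/2:
not β = not 1/2 = 1/2
not β = not 1/2 = 1/2
not β iff not β = 1/2 iff 1/2 = 1/2
No assignment yields a value below 1/2, so this is the minimum.

1/2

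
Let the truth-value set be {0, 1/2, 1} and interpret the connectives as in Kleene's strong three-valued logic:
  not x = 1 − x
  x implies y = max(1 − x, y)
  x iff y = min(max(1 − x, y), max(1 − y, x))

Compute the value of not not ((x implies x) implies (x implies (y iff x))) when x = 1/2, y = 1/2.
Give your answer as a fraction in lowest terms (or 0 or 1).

x implies x = 1/2 implies 1/2 = 1/2
y iff x = 1/2 iff 1/2 = 1/2
x implies (y iff x) = 1/2 implies 1/2 = 1/2
(x implies x) implies (x implies (y iff x)) = 1/2 implies 1/2 = 1/2
not ((x implies x) implies (x implies (y iff x))) = not 1/2 = 1/2
not not ((x implies x) implies (x implies (y iff x))) = not 1/2 = 1/2

1/2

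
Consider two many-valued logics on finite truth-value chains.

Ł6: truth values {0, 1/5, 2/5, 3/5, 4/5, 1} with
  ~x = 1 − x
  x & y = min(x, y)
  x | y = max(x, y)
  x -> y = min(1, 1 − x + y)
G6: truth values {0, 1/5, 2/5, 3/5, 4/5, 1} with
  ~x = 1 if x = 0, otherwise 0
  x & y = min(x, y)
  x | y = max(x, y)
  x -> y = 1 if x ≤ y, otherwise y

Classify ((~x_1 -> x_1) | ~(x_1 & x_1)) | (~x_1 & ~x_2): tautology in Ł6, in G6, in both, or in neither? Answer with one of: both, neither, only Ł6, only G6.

In Ł6: at x_1 = 1/5, x_2 = 0 the value is 4/5 — not a tautology.
In G6: every assignment gives 1 — tautology.

only G6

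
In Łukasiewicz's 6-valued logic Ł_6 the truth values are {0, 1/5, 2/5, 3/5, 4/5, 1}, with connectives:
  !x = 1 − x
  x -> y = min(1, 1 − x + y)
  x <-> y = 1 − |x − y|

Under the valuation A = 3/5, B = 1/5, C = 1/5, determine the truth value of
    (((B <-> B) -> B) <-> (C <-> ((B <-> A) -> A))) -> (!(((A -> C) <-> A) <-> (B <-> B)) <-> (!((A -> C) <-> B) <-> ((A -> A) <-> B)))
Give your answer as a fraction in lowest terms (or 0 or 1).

B <-> B = 1/5 <-> 1/5 = 1
(B <-> B) -> B = 1 -> 1/5 = 1/5
B <-> A = 1/5 <-> 3/5 = 3/5
(B <-> A) -> A = 3/5 -> 3/5 = 1
C <-> ((B <-> A) -> A) = 1/5 <-> 1 = 1/5
((B <-> B) -> B) <-> (C <-> ((B <-> A) -> A)) = 1/5 <-> 1/5 = 1
A -> C = 3/5 -> 1/5 = 3/5
(A -> C) <-> A = 3/5 <-> 3/5 = 1
B <-> B = 1/5 <-> 1/5 = 1
((A -> C) <-> A) <-> (B <-> B) = 1 <-> 1 = 1
!(((A -> C) <-> A) <-> (B <-> B)) = !1 = 0
A -> C = 3/5 -> 1/5 = 3/5
(A -> C) <-> B = 3/5 <-> 1/5 = 3/5
!((A -> C) <-> B) = !3/5 = 2/5
A -> A = 3/5 -> 3/5 = 1
(A -> A) <-> B = 1 <-> 1/5 = 1/5
!((A -> C) <-> B) <-> ((A -> A) <-> B) = 2/5 <-> 1/5 = 4/5
!(((A -> C) <-> A) <-> (B <-> B)) <-> (!((A -> C) <-> B) <-> ((A -> A) <-> B)) = 0 <-> 4/5 = 1/5
(((B <-> B) -> B) <-> (C <-> ((B <-> A) -> A))) -> (!(((A -> C) <-> A) <-> (B <-> B)) <-> (!((A -> C) <-> B) <-> ((A -> A) <-> B))) = 1 -> 1/5 = 1/5

1/5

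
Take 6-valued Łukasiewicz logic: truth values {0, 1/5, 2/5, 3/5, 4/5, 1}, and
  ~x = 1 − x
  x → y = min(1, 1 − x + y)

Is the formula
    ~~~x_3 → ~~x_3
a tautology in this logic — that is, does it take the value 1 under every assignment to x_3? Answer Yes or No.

Counterexample: take x_3 = 0.
~x_3 = ~0 = 1
~~x_3 = ~1 = 0
~~~x_3 = ~0 = 1
~x_3 = ~0 = 1
~~x_3 = ~1 = 0
~~~x_3 → ~~x_3 = 1 → 0 = 0
This gives 0 ≠ 1.

No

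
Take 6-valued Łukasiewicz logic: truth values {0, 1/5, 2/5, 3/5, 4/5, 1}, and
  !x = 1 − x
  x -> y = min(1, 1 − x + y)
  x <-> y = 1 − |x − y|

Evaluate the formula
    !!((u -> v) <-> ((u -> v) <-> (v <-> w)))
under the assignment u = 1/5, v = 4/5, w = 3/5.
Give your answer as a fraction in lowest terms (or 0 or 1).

4/5

u -> v = 1/5 -> 4/5 = 1
u -> v = 1/5 -> 4/5 = 1
v <-> w = 4/5 <-> 3/5 = 4/5
(u -> v) <-> (v <-> w) = 1 <-> 4/5 = 4/5
(u -> v) <-> ((u -> v) <-> (v <-> w)) = 1 <-> 4/5 = 4/5
!((u -> v) <-> ((u -> v) <-> (v <-> w))) = !4/5 = 1/5
!!((u -> v) <-> ((u -> v) <-> (v <-> w))) = !1/5 = 4/5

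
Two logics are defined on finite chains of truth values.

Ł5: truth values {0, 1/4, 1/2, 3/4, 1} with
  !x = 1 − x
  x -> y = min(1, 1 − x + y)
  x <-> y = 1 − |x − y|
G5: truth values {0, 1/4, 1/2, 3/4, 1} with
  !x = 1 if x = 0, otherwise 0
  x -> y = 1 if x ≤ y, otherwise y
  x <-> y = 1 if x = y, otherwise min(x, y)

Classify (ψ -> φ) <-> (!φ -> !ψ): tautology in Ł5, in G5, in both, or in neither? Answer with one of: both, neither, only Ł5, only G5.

only Ł5

In Ł5: every assignment gives 1 — tautology.
In G5: at φ = 1/4, ψ = 1/2 the value is 1/4 — not a tautology.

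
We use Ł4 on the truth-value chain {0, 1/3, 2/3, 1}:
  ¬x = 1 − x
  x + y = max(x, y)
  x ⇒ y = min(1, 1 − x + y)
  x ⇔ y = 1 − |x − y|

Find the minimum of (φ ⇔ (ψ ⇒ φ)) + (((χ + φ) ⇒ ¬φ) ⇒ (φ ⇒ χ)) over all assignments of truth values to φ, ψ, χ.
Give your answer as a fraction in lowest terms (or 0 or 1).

Take φ = 1/3, ψ = 0, χ = 0:
ψ ⇒ φ = 0 ⇒ 1/3 = 1
φ ⇔ (ψ ⇒ φ) = 1/3 ⇔ 1 = 1/3
χ + φ = 0 + 1/3 = 1/3
¬φ = ¬1/3 = 2/3
(χ + φ) ⇒ ¬φ = 1/3 ⇒ 2/3 = 1
φ ⇒ χ = 1/3 ⇒ 0 = 2/3
((χ + φ) ⇒ ¬φ) ⇒ (φ ⇒ χ) = 1 ⇒ 2/3 = 2/3
(φ ⇔ (ψ ⇒ φ)) + (((χ + φ) ⇒ ¬φ) ⇒ (φ ⇒ χ)) = 1/3 + 2/3 = 2/3
No assignment yields a value below 2/3, so this is the minimum.

2/3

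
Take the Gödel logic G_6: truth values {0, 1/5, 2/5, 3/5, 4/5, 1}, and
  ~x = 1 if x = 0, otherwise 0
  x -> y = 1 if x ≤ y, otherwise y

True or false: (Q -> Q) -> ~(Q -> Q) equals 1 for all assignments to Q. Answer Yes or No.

Counterexample: take Q = 0.
Q -> Q = 0 -> 0 = 1
~(Q -> Q) = ~1 = 0
(Q -> Q) -> ~(Q -> Q) = 1 -> 0 = 0
This gives 0 ≠ 1.

No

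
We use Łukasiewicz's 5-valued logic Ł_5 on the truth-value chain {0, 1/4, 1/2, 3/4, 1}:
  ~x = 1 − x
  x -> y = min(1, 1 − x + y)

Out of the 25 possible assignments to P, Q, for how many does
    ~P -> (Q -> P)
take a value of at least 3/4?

21

value 1: 19 assignments (counts)
value 3/4: 2 assignments (counts)
value 1/2: 2 assignments
value 1/4: 1 assignment
value 0: 1 assignment
So 21 of the 25 assignments meet the threshold.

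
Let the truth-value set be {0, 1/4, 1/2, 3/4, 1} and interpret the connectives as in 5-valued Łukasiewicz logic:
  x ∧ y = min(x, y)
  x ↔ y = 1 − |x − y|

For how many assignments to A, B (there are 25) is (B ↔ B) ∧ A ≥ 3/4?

value 1: 5 assignments (counts)
value 3/4: 5 assignments (counts)
value 1/2: 5 assignments
value 1/4: 5 assignments
value 0: 5 assignments
So 10 of the 25 assignments meet the threshold.

10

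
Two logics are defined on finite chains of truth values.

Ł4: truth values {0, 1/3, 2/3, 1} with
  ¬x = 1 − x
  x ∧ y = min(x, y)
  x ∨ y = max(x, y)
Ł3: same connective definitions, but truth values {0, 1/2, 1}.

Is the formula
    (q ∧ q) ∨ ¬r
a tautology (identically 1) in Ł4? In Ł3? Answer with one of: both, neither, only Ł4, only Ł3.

neither

In Ł4: at q = 0, r = 1/3 the value is 2/3 — not a tautology.
In Ł3: at q = 0, r = 1/2 the value is 1/2 — not a tautology.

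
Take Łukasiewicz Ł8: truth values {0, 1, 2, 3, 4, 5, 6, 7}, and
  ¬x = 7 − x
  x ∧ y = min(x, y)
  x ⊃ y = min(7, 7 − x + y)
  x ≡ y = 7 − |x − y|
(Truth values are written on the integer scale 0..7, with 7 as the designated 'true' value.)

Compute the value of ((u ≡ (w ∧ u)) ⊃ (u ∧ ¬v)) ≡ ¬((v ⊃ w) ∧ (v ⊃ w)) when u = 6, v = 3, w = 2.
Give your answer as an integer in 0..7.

w ∧ u = 2 ∧ 6 = 2
u ≡ (w ∧ u) = 6 ≡ 2 = 3
¬v = ¬3 = 4
u ∧ ¬v = 6 ∧ 4 = 4
(u ≡ (w ∧ u)) ⊃ (u ∧ ¬v) = 3 ⊃ 4 = 7
v ⊃ w = 3 ⊃ 2 = 6
v ⊃ w = 3 ⊃ 2 = 6
(v ⊃ w) ∧ (v ⊃ w) = 6 ∧ 6 = 6
¬((v ⊃ w) ∧ (v ⊃ w)) = ¬6 = 1
((u ≡ (w ∧ u)) ⊃ (u ∧ ¬v)) ≡ ¬((v ⊃ w) ∧ (v ⊃ w)) = 7 ≡ 1 = 1

1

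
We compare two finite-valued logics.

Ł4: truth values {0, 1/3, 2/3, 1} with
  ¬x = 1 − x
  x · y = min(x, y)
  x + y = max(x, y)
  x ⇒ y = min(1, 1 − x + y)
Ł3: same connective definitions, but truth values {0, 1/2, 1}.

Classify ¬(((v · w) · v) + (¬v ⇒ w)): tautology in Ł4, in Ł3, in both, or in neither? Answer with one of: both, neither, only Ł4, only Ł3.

In Ł4: at v = 0, w = 1/3 the value is 2/3 — not a tautology.
In Ł3: at v = 0, w = 1/2 the value is 1/2 — not a tautology.

neither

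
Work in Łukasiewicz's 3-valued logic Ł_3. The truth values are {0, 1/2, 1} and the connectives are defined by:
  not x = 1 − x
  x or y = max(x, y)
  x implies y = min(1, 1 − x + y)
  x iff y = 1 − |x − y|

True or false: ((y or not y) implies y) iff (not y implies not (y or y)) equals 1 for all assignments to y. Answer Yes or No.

Counterexample: take y = 0.
not y = not 0 = 1
y or not y = 0 or 1 = 1
(y or not y) implies y = 1 implies 0 = 0
not y = not 0 = 1
y or y = 0 or 0 = 0
not (y or y) = not 0 = 1
not y implies not (y or y) = 1 implies 1 = 1
((y or not y) implies y) iff (not y implies not (y or y)) = 0 iff 1 = 0
This gives 0 ≠ 1.

No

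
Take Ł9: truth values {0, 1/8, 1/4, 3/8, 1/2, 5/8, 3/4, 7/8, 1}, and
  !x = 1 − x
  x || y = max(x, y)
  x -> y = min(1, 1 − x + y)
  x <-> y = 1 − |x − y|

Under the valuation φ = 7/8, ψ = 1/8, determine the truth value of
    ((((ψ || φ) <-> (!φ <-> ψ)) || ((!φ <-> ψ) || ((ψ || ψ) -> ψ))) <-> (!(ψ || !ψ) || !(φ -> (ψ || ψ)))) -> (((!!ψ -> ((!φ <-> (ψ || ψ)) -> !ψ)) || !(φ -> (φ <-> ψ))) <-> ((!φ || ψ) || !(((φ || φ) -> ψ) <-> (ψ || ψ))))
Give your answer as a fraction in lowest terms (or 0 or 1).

3/8

ψ || φ = 1/8 || 7/8 = 7/8
!φ = !7/8 = 1/8
!φ <-> ψ = 1/8 <-> 1/8 = 1
(ψ || φ) <-> (!φ <-> ψ) = 7/8 <-> 1 = 7/8
!φ = !7/8 = 1/8
!φ <-> ψ = 1/8 <-> 1/8 = 1
ψ || ψ = 1/8 || 1/8 = 1/8
(ψ || ψ) -> ψ = 1/8 -> 1/8 = 1
(!φ <-> ψ) || ((ψ || ψ) -> ψ) = 1 || 1 = 1
((ψ || φ) <-> (!φ <-> ψ)) || ((!φ <-> ψ) || ((ψ || ψ) -> ψ)) = 7/8 || 1 = 1
!ψ = !1/8 = 7/8
ψ || !ψ = 1/8 || 7/8 = 7/8
!(ψ || !ψ) = !7/8 = 1/8
ψ || ψ = 1/8 || 1/8 = 1/8
φ -> (ψ || ψ) = 7/8 -> 1/8 = 1/4
!(φ -> (ψ || ψ)) = !1/4 = 3/4
!(ψ || !ψ) || !(φ -> (ψ || ψ)) = 1/8 || 3/4 = 3/4
(((ψ || φ) <-> (!φ <-> ψ)) || ((!φ <-> ψ) || ((ψ || ψ) -> ψ))) <-> (!(ψ || !ψ) || !(φ -> (ψ || ψ))) = 1 <-> 3/4 = 3/4
!ψ = !1/8 = 7/8
!!ψ = !7/8 = 1/8
!φ = !7/8 = 1/8
ψ || ψ = 1/8 || 1/8 = 1/8
!φ <-> (ψ || ψ) = 1/8 <-> 1/8 = 1
!ψ = !1/8 = 7/8
(!φ <-> (ψ || ψ)) -> !ψ = 1 -> 7/8 = 7/8
!!ψ -> ((!φ <-> (ψ || ψ)) -> !ψ) = 1/8 -> 7/8 = 1
φ <-> ψ = 7/8 <-> 1/8 = 1/4
φ -> (φ <-> ψ) = 7/8 -> 1/4 = 3/8
!(φ -> (φ <-> ψ)) = !3/8 = 5/8
(!!ψ -> ((!φ <-> (ψ || ψ)) -> !ψ)) || !(φ -> (φ <-> ψ)) = 1 || 5/8 = 1
!φ = !7/8 = 1/8
!φ || ψ = 1/8 || 1/8 = 1/8
φ || φ = 7/8 || 7/8 = 7/8
(φ || φ) -> ψ = 7/8 -> 1/8 = 1/4
ψ || ψ = 1/8 || 1/8 = 1/8
((φ || φ) -> ψ) <-> (ψ || ψ) = 1/4 <-> 1/8 = 7/8
!(((φ || φ) -> ψ) <-> (ψ || ψ)) = !7/8 = 1/8
(!φ || ψ) || !(((φ || φ) -> ψ) <-> (ψ || ψ)) = 1/8 || 1/8 = 1/8
((!!ψ -> ((!φ <-> (ψ || ψ)) -> !ψ)) || !(φ -> (φ <-> ψ))) <-> ((!φ || ψ) || !(((φ || φ) -> ψ) <-> (ψ || ψ))) = 1 <-> 1/8 = 1/8
((((ψ || φ) <-> (!φ <-> ψ)) || ((!φ <-> ψ) || ((ψ || ψ) -> ψ))) <-> (!(ψ || !ψ) || !(φ -> (ψ || ψ)))) -> (((!!ψ -> ((!φ <-> (ψ || ψ)) -> !ψ)) || !(φ -> (φ <-> ψ))) <-> ((!φ || ψ) || !(((φ || φ) -> ψ) <-> (ψ || ψ)))) = 3/4 -> 1/8 = 3/8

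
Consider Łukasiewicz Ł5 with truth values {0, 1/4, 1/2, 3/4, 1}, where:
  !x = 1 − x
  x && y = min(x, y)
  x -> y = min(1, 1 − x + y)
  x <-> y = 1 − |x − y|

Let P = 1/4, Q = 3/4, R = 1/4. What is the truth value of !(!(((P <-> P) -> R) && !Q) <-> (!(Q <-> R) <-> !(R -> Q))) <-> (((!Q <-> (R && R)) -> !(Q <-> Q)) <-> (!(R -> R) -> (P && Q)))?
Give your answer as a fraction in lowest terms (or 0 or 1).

P <-> P = 1/4 <-> 1/4 = 1
(P <-> P) -> R = 1 -> 1/4 = 1/4
!Q = !3/4 = 1/4
((P <-> P) -> R) && !Q = 1/4 && 1/4 = 1/4
!(((P <-> P) -> R) && !Q) = !1/4 = 3/4
Q <-> R = 3/4 <-> 1/4 = 1/2
!(Q <-> R) = !1/2 = 1/2
R -> Q = 1/4 -> 3/4 = 1
!(R -> Q) = !1 = 0
!(Q <-> R) <-> !(R -> Q) = 1/2 <-> 0 = 1/2
!(((P <-> P) -> R) && !Q) <-> (!(Q <-> R) <-> !(R -> Q)) = 3/4 <-> 1/2 = 3/4
!(!(((P <-> P) -> R) && !Q) <-> (!(Q <-> R) <-> !(R -> Q))) = !3/4 = 1/4
!Q = !3/4 = 1/4
R && R = 1/4 && 1/4 = 1/4
!Q <-> (R && R) = 1/4 <-> 1/4 = 1
Q <-> Q = 3/4 <-> 3/4 = 1
!(Q <-> Q) = !1 = 0
(!Q <-> (R && R)) -> !(Q <-> Q) = 1 -> 0 = 0
R -> R = 1/4 -> 1/4 = 1
!(R -> R) = !1 = 0
P && Q = 1/4 && 3/4 = 1/4
!(R -> R) -> (P && Q) = 0 -> 1/4 = 1
((!Q <-> (R && R)) -> !(Q <-> Q)) <-> (!(R -> R) -> (P && Q)) = 0 <-> 1 = 0
!(!(((P <-> P) -> R) && !Q) <-> (!(Q <-> R) <-> !(R -> Q))) <-> (((!Q <-> (R && R)) -> !(Q <-> Q)) <-> (!(R -> R) -> (P && Q))) = 1/4 <-> 0 = 3/4

3/4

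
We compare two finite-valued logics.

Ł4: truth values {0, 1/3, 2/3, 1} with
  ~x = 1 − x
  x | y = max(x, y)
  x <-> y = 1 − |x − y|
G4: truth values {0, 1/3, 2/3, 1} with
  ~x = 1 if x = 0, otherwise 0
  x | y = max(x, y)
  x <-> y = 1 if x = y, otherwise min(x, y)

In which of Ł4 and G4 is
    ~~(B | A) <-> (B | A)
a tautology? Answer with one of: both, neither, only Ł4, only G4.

In Ł4: every assignment gives 1 — tautology.
In G4: at A = 0, B = 1/3 the value is 1/3 — not a tautology.

only Ł4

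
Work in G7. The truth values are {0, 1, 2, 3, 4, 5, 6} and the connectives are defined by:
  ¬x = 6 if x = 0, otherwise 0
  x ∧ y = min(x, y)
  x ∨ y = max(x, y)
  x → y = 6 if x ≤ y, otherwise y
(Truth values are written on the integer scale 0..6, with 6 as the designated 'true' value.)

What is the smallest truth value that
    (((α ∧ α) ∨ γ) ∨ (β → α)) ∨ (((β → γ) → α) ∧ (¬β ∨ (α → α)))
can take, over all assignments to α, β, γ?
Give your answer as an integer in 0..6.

1

Take α = 0, β = 1, γ = 1:
α ∧ α = 0 ∧ 0 = 0
(α ∧ α) ∨ γ = 0 ∨ 1 = 1
β → α = 1 → 0 = 0
((α ∧ α) ∨ γ) ∨ (β → α) = 1 ∨ 0 = 1
β → γ = 1 → 1 = 6
(β → γ) → α = 6 → 0 = 0
¬β = ¬1 = 0
α → α = 0 → 0 = 6
¬β ∨ (α → α) = 0 ∨ 6 = 6
((β → γ) → α) ∧ (¬β ∨ (α → α)) = 0 ∧ 6 = 0
(((α ∧ α) ∨ γ) ∨ (β → α)) ∨ (((β → γ) → α) ∧ (¬β ∨ (α → α))) = 1 ∨ 0 = 1
No assignment yields a value below 1, so this is the minimum.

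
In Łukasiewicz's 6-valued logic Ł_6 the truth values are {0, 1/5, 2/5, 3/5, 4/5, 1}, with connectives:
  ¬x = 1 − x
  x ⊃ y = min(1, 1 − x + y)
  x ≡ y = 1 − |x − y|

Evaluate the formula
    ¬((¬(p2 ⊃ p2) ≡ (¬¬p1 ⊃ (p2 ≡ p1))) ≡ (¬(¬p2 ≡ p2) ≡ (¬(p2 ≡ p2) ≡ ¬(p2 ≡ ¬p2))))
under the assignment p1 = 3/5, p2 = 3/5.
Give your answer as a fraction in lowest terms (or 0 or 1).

p2 ⊃ p2 = 3/5 ⊃ 3/5 = 1
¬(p2 ⊃ p2) = ¬1 = 0
¬p1 = ¬3/5 = 2/5
¬¬p1 = ¬2/5 = 3/5
p2 ≡ p1 = 3/5 ≡ 3/5 = 1
¬¬p1 ⊃ (p2 ≡ p1) = 3/5 ⊃ 1 = 1
¬(p2 ⊃ p2) ≡ (¬¬p1 ⊃ (p2 ≡ p1)) = 0 ≡ 1 = 0
¬p2 = ¬3/5 = 2/5
¬p2 ≡ p2 = 2/5 ≡ 3/5 = 4/5
¬(¬p2 ≡ p2) = ¬4/5 = 1/5
p2 ≡ p2 = 3/5 ≡ 3/5 = 1
¬(p2 ≡ p2) = ¬1 = 0
¬p2 = ¬3/5 = 2/5
p2 ≡ ¬p2 = 3/5 ≡ 2/5 = 4/5
¬(p2 ≡ ¬p2) = ¬4/5 = 1/5
¬(p2 ≡ p2) ≡ ¬(p2 ≡ ¬p2) = 0 ≡ 1/5 = 4/5
¬(¬p2 ≡ p2) ≡ (¬(p2 ≡ p2) ≡ ¬(p2 ≡ ¬p2)) = 1/5 ≡ 4/5 = 2/5
(¬(p2 ⊃ p2) ≡ (¬¬p1 ⊃ (p2 ≡ p1))) ≡ (¬(¬p2 ≡ p2) ≡ (¬(p2 ≡ p2) ≡ ¬(p2 ≡ ¬p2))) = 0 ≡ 2/5 = 3/5
¬((¬(p2 ⊃ p2) ≡ (¬¬p1 ⊃ (p2 ≡ p1))) ≡ (¬(¬p2 ≡ p2) ≡ (¬(p2 ≡ p2) ≡ ¬(p2 ≡ ¬p2)))) = ¬3/5 = 2/5

2/5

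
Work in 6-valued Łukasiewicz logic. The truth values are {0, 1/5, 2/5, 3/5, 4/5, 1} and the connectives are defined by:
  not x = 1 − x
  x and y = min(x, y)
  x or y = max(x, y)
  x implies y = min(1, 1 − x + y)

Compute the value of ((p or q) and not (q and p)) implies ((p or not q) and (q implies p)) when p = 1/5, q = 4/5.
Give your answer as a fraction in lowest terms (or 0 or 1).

2/5

p or q = 1/5 or 4/5 = 4/5
q and p = 4/5 and 1/5 = 1/5
not (q and p) = not 1/5 = 4/5
(p or q) and not (q and p) = 4/5 and 4/5 = 4/5
not q = not 4/5 = 1/5
p or not q = 1/5 or 1/5 = 1/5
q implies p = 4/5 implies 1/5 = 2/5
(p or not q) and (q implies p) = 1/5 and 2/5 = 1/5
((p or q) and not (q and p)) implies ((p or not q) and (q implies p)) = 4/5 implies 1/5 = 2/5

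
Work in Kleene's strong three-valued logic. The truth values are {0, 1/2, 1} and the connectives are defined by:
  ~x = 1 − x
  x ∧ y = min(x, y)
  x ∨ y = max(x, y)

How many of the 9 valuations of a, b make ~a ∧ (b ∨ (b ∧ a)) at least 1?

a = 0, b = 0 ↦ 0  <
a = 0, b = 1/2 ↦ 1/2  <
a = 0, b = 1 ↦ 1  ≥
a = 1/2, b = 0 ↦ 0  <
a = 1/2, b = 1/2 ↦ 1/2  <
a = 1/2, b = 1 ↦ 1/2  <
a = 1, b = 0 ↦ 0  <
a = 1, b = 1/2 ↦ 0  <
a = 1, b = 1 ↦ 0  <
So 1 of the 9 assignments meets the threshold.

1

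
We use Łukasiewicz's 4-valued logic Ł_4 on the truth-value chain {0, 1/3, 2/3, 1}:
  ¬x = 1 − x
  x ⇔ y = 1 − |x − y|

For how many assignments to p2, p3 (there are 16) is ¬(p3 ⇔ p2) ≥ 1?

p2 = 0, p3 = 0 ↦ 0  <
p2 = 0, p3 = 1/3 ↦ 1/3  <
p2 = 0, p3 = 2/3 ↦ 2/3  <
p2 = 0, p3 = 1 ↦ 1  ≥
p2 = 1/3, p3 = 0 ↦ 1/3  <
p2 = 1/3, p3 = 1/3 ↦ 0  <
p2 = 1/3, p3 = 2/3 ↦ 1/3  <
p2 = 1/3, p3 = 1 ↦ 2/3  <
p2 = 2/3, p3 = 0 ↦ 2/3  <
p2 = 2/3, p3 = 1/3 ↦ 1/3  <
p2 = 2/3, p3 = 2/3 ↦ 0  <
p2 = 2/3, p3 = 1 ↦ 1/3  <
p2 = 1, p3 = 0 ↦ 1  ≥
p2 = 1, p3 = 1/3 ↦ 2/3  <
p2 = 1, p3 = 2/3 ↦ 1/3  <
p2 = 1, p3 = 1 ↦ 0  <
So 2 of the 16 assignments meet the threshold.

2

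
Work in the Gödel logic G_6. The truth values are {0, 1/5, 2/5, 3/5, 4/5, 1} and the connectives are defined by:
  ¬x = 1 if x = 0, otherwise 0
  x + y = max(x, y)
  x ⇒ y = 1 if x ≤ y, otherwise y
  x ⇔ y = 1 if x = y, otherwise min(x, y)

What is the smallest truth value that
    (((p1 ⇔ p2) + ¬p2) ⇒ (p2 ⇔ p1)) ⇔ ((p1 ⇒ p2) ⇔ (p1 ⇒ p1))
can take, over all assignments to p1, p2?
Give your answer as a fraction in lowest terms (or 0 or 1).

Take p1 = 2/5, p2 = 1/5:
p1 ⇔ p2 = 2/5 ⇔ 1/5 = 1/5
¬p2 = ¬1/5 = 0
(p1 ⇔ p2) + ¬p2 = 1/5 + 0 = 1/5
p2 ⇔ p1 = 1/5 ⇔ 2/5 = 1/5
((p1 ⇔ p2) + ¬p2) ⇒ (p2 ⇔ p1) = 1/5 ⇒ 1/5 = 1
p1 ⇒ p2 = 2/5 ⇒ 1/5 = 1/5
p1 ⇒ p1 = 2/5 ⇒ 2/5 = 1
(p1 ⇒ p2) ⇔ (p1 ⇒ p1) = 1/5 ⇔ 1 = 1/5
(((p1 ⇔ p2) + ¬p2) ⇒ (p2 ⇔ p1)) ⇔ ((p1 ⇒ p2) ⇔ (p1 ⇒ p1)) = 1 ⇔ 1/5 = 1/5
No assignment yields a value below 1/5, so this is the minimum.

1/5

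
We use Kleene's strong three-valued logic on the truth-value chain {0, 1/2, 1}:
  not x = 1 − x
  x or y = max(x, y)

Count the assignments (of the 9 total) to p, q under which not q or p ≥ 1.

p = 0, q = 0 ↦ 1  ≥
p = 0, q = 1/2 ↦ 1/2  <
p = 0, q = 1 ↦ 0  <
p = 1/2, q = 0 ↦ 1  ≥
p = 1/2, q = 1/2 ↦ 1/2  <
p = 1/2, q = 1 ↦ 1/2  <
p = 1, q = 0 ↦ 1  ≥
p = 1, q = 1/2 ↦ 1  ≥
p = 1, q = 1 ↦ 1  ≥
So 5 of the 9 assignments meet the threshold.

5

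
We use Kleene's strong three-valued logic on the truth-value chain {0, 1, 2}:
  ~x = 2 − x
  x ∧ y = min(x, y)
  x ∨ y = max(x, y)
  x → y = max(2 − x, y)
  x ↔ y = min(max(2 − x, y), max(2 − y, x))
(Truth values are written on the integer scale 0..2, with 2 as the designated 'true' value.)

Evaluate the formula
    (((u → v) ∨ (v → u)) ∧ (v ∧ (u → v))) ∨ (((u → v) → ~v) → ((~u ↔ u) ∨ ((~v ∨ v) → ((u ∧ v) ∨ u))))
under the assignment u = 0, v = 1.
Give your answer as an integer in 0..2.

1

u → v = 0 → 1 = 2
v → u = 1 → 0 = 1
(u → v) ∨ (v → u) = 2 ∨ 1 = 2
u → v = 0 → 1 = 2
v ∧ (u → v) = 1 ∧ 2 = 1
((u → v) ∨ (v → u)) ∧ (v ∧ (u → v)) = 2 ∧ 1 = 1
u → v = 0 → 1 = 2
~v = ~1 = 1
(u → v) → ~v = 2 → 1 = 1
~u = ~0 = 2
~u ↔ u = 2 ↔ 0 = 0
~v = ~1 = 1
~v ∨ v = 1 ∨ 1 = 1
u ∧ v = 0 ∧ 1 = 0
(u ∧ v) ∨ u = 0 ∨ 0 = 0
(~v ∨ v) → ((u ∧ v) ∨ u) = 1 → 0 = 1
(~u ↔ u) ∨ ((~v ∨ v) → ((u ∧ v) ∨ u)) = 0 ∨ 1 = 1
((u → v) → ~v) → ((~u ↔ u) ∨ ((~v ∨ v) → ((u ∧ v) ∨ u))) = 1 → 1 = 1
(((u → v) ∨ (v → u)) ∧ (v ∧ (u → v))) ∨ (((u → v) → ~v) → ((~u ↔ u) ∨ ((~v ∨ v) → ((u ∧ v) ∨ u)))) = 1 ∨ 1 = 1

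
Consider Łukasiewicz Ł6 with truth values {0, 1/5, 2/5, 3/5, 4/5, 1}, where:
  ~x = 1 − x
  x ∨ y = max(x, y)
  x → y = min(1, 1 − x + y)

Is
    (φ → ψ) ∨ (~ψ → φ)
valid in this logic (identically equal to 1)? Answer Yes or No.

Counterexample: take φ = 1/5, ψ = 0.
φ → ψ = 1/5 → 0 = 4/5
~ψ = ~0 = 1
~ψ → φ = 1 → 1/5 = 1/5
(φ → ψ) ∨ (~ψ → φ) = 4/5 ∨ 1/5 = 4/5
This gives 4/5 ≠ 1.

No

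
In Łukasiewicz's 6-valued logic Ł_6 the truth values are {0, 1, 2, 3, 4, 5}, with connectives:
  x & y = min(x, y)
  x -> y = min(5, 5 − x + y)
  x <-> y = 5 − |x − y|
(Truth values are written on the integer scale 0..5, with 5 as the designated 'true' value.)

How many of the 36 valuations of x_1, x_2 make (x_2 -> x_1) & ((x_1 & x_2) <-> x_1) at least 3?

value 5: 6 assignments (counts)
value 4: 10 assignments (counts)
value 3: 8 assignments (counts)
value 2: 6 assignments
value 1: 4 assignments
value 0: 2 assignments
So 24 of the 36 assignments meet the threshold.

24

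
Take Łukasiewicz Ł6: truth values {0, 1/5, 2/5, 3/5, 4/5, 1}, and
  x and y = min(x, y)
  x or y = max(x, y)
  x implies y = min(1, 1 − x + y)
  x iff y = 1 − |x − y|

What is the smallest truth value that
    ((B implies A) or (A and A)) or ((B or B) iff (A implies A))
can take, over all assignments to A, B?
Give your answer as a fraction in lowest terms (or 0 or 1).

3/5

Take A = 0, B = 2/5:
B implies A = 2/5 implies 0 = 3/5
A and A = 0 and 0 = 0
(B implies A) or (A and A) = 3/5 or 0 = 3/5
B or B = 2/5 or 2/5 = 2/5
A implies A = 0 implies 0 = 1
(B or B) iff (A implies A) = 2/5 iff 1 = 2/5
((B implies A) or (A and A)) or ((B or B) iff (A implies A)) = 3/5 or 2/5 = 3/5
No assignment yields a value below 3/5, so this is the minimum.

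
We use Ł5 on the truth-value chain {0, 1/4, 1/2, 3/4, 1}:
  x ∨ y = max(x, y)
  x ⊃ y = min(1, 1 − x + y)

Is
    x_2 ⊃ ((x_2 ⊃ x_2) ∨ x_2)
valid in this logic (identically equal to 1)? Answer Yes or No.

x_2 = 0 ↦ 1
x_2 = 1/4 ↦ 1
x_2 = 1/2 ↦ 1
x_2 = 3/4 ↦ 1
x_2 = 1 ↦ 1
Every assignment gives a value ≥ 1.

Yes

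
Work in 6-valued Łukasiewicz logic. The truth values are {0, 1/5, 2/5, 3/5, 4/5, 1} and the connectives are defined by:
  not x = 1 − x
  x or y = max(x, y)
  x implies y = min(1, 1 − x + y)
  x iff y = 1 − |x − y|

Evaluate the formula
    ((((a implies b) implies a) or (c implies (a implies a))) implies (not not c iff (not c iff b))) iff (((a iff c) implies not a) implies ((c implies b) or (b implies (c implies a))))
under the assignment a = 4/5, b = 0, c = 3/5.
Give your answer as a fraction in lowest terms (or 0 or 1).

1

a implies b = 4/5 implies 0 = 1/5
(a implies b) implies a = 1/5 implies 4/5 = 1
a implies a = 4/5 implies 4/5 = 1
c implies (a implies a) = 3/5 implies 1 = 1
((a implies b) implies a) or (c implies (a implies a)) = 1 or 1 = 1
not c = not 3/5 = 2/5
not not c = not 2/5 = 3/5
not c = not 3/5 = 2/5
not c iff b = 2/5 iff 0 = 3/5
not not c iff (not c iff b) = 3/5 iff 3/5 = 1
(((a implies b) implies a) or (c implies (a implies a))) implies (not not c iff (not c iff b)) = 1 implies 1 = 1
a iff c = 4/5 iff 3/5 = 4/5
not a = not 4/5 = 1/5
(a iff c) implies not a = 4/5 implies 1/5 = 2/5
c implies b = 3/5 implies 0 = 2/5
c implies a = 3/5 implies 4/5 = 1
b implies (c implies a) = 0 implies 1 = 1
(c implies b) or (b implies (c implies a)) = 2/5 or 1 = 1
((a iff c) implies not a) implies ((c implies b) or (b implies (c implies a))) = 2/5 implies 1 = 1
((((a implies b) implies a) or (c implies (a implies a))) implies (not not c iff (not c iff b))) iff (((a iff c) implies not a) implies ((c implies b) or (b implies (c implies a)))) = 1 iff 1 = 1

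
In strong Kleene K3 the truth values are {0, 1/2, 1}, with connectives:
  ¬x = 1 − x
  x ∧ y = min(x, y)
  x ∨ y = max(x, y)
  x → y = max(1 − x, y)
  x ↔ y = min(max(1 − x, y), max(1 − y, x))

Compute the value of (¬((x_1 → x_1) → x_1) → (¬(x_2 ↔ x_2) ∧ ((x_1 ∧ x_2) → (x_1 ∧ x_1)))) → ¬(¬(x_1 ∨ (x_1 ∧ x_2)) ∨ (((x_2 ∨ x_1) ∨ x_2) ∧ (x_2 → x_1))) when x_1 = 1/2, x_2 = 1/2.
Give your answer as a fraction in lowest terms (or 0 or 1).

1/2

x_1 → x_1 = 1/2 → 1/2 = 1/2
(x_1 → x_1) → x_1 = 1/2 → 1/2 = 1/2
¬((x_1 → x_1) → x_1) = ¬1/2 = 1/2
x_2 ↔ x_2 = 1/2 ↔ 1/2 = 1/2
¬(x_2 ↔ x_2) = ¬1/2 = 1/2
x_1 ∧ x_2 = 1/2 ∧ 1/2 = 1/2
x_1 ∧ x_1 = 1/2 ∧ 1/2 = 1/2
(x_1 ∧ x_2) → (x_1 ∧ x_1) = 1/2 → 1/2 = 1/2
¬(x_2 ↔ x_2) ∧ ((x_1 ∧ x_2) → (x_1 ∧ x_1)) = 1/2 ∧ 1/2 = 1/2
¬((x_1 → x_1) → x_1) → (¬(x_2 ↔ x_2) ∧ ((x_1 ∧ x_2) → (x_1 ∧ x_1))) = 1/2 → 1/2 = 1/2
x_1 ∧ x_2 = 1/2 ∧ 1/2 = 1/2
x_1 ∨ (x_1 ∧ x_2) = 1/2 ∨ 1/2 = 1/2
¬(x_1 ∨ (x_1 ∧ x_2)) = ¬1/2 = 1/2
x_2 ∨ x_1 = 1/2 ∨ 1/2 = 1/2
(x_2 ∨ x_1) ∨ x_2 = 1/2 ∨ 1/2 = 1/2
x_2 → x_1 = 1/2 → 1/2 = 1/2
((x_2 ∨ x_1) ∨ x_2) ∧ (x_2 → x_1) = 1/2 ∧ 1/2 = 1/2
¬(x_1 ∨ (x_1 ∧ x_2)) ∨ (((x_2 ∨ x_1) ∨ x_2) ∧ (x_2 → x_1)) = 1/2 ∨ 1/2 = 1/2
¬(¬(x_1 ∨ (x_1 ∧ x_2)) ∨ (((x_2 ∨ x_1) ∨ x_2) ∧ (x_2 → x_1))) = ¬1/2 = 1/2
(¬((x_1 → x_1) → x_1) → (¬(x_2 ↔ x_2) ∧ ((x_1 ∧ x_2) → (x_1 ∧ x_1)))) → ¬(¬(x_1 ∨ (x_1 ∧ x_2)) ∨ (((x_2 ∨ x_1) ∨ x_2) ∧ (x_2 → x_1))) = 1/2 → 1/2 = 1/2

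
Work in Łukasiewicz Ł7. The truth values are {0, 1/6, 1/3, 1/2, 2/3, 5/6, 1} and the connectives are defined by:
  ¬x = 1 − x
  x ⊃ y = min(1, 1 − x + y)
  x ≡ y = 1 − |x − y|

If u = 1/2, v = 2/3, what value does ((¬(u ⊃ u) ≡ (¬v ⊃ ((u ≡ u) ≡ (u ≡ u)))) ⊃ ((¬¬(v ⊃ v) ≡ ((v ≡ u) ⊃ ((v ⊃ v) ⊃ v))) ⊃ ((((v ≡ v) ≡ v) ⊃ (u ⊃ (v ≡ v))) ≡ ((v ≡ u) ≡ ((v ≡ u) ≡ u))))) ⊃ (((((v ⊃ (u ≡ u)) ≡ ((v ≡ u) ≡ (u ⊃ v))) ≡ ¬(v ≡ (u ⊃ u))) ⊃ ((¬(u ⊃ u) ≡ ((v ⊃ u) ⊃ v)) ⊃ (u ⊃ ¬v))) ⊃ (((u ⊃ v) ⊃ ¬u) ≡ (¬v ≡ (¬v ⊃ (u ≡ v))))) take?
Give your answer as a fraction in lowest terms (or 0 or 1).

5/6

u ⊃ u = 1/2 ⊃ 1/2 = 1
¬(u ⊃ u) = ¬1 = 0
¬v = ¬2/3 = 1/3
u ≡ u = 1/2 ≡ 1/2 = 1
u ≡ u = 1/2 ≡ 1/2 = 1
(u ≡ u) ≡ (u ≡ u) = 1 ≡ 1 = 1
¬v ⊃ ((u ≡ u) ≡ (u ≡ u)) = 1/3 ⊃ 1 = 1
¬(u ⊃ u) ≡ (¬v ⊃ ((u ≡ u) ≡ (u ≡ u))) = 0 ≡ 1 = 0
v ⊃ v = 2/3 ⊃ 2/3 = 1
¬(v ⊃ v) = ¬1 = 0
¬¬(v ⊃ v) = ¬0 = 1
v ≡ u = 2/3 ≡ 1/2 = 5/6
v ⊃ v = 2/3 ⊃ 2/3 = 1
(v ⊃ v) ⊃ v = 1 ⊃ 2/3 = 2/3
(v ≡ u) ⊃ ((v ⊃ v) ⊃ v) = 5/6 ⊃ 2/3 = 5/6
¬¬(v ⊃ v) ≡ ((v ≡ u) ⊃ ((v ⊃ v) ⊃ v)) = 1 ≡ 5/6 = 5/6
v ≡ v = 2/3 ≡ 2/3 = 1
(v ≡ v) ≡ v = 1 ≡ 2/3 = 2/3
v ≡ v = 2/3 ≡ 2/3 = 1
u ⊃ (v ≡ v) = 1/2 ⊃ 1 = 1
((v ≡ v) ≡ v) ⊃ (u ⊃ (v ≡ v)) = 2/3 ⊃ 1 = 1
v ≡ u = 2/3 ≡ 1/2 = 5/6
v ≡ u = 2/3 ≡ 1/2 = 5/6
(v ≡ u) ≡ u = 5/6 ≡ 1/2 = 2/3
(v ≡ u) ≡ ((v ≡ u) ≡ u) = 5/6 ≡ 2/3 = 5/6
(((v ≡ v) ≡ v) ⊃ (u ⊃ (v ≡ v))) ≡ ((v ≡ u) ≡ ((v ≡ u) ≡ u)) = 1 ≡ 5/6 = 5/6
(¬¬(v ⊃ v) ≡ ((v ≡ u) ⊃ ((v ⊃ v) ⊃ v))) ⊃ ((((v ≡ v) ≡ v) ⊃ (u ⊃ (v ≡ v))) ≡ ((v ≡ u) ≡ ((v ≡ u) ≡ u))) = 5/6 ⊃ 5/6 = 1
(¬(u ⊃ u) ≡ (¬v ⊃ ((u ≡ u) ≡ (u ≡ u)))) ⊃ ((¬¬(v ⊃ v) ≡ ((v ≡ u) ⊃ ((v ⊃ v) ⊃ v))) ⊃ ((((v ≡ v) ≡ v) ⊃ (u ⊃ (v ≡ v))) ≡ ((v ≡ u) ≡ ((v ≡ u) ≡ u)))) = 0 ⊃ 1 = 1
u ≡ u = 1/2 ≡ 1/2 = 1
v ⊃ (u ≡ u) = 2/3 ⊃ 1 = 1
v ≡ u = 2/3 ≡ 1/2 = 5/6
u ⊃ v = 1/2 ⊃ 2/3 = 1
(v ≡ u) ≡ (u ⊃ v) = 5/6 ≡ 1 = 5/6
(v ⊃ (u ≡ u)) ≡ ((v ≡ u) ≡ (u ⊃ v)) = 1 ≡ 5/6 = 5/6
u ⊃ u = 1/2 ⊃ 1/2 = 1
v ≡ (u ⊃ u) = 2/3 ≡ 1 = 2/3
¬(v ≡ (u ⊃ u)) = ¬2/3 = 1/3
((v ⊃ (u ≡ u)) ≡ ((v ≡ u) ≡ (u ⊃ v))) ≡ ¬(v ≡ (u ⊃ u)) = 5/6 ≡ 1/3 = 1/2
u ⊃ u = 1/2 ⊃ 1/2 = 1
¬(u ⊃ u) = ¬1 = 0
v ⊃ u = 2/3 ⊃ 1/2 = 5/6
(v ⊃ u) ⊃ v = 5/6 ⊃ 2/3 = 5/6
¬(u ⊃ u) ≡ ((v ⊃ u) ⊃ v) = 0 ≡ 5/6 = 1/6
¬v = ¬2/3 = 1/3
u ⊃ ¬v = 1/2 ⊃ 1/3 = 5/6
(¬(u ⊃ u) ≡ ((v ⊃ u) ⊃ v)) ⊃ (u ⊃ ¬v) = 1/6 ⊃ 5/6 = 1
(((v ⊃ (u ≡ u)) ≡ ((v ≡ u) ≡ (u ⊃ v))) ≡ ¬(v ≡ (u ⊃ u))) ⊃ ((¬(u ⊃ u) ≡ ((v ⊃ u) ⊃ v)) ⊃ (u ⊃ ¬v)) = 1/2 ⊃ 1 = 1
u ⊃ v = 1/2 ⊃ 2/3 = 1
¬u = ¬1/2 = 1/2
(u ⊃ v) ⊃ ¬u = 1 ⊃ 1/2 = 1/2
¬v = ¬2/3 = 1/3
¬v = ¬2/3 = 1/3
u ≡ v = 1/2 ≡ 2/3 = 5/6
¬v ⊃ (u ≡ v) = 1/3 ⊃ 5/6 = 1
¬v ≡ (¬v ⊃ (u ≡ v)) = 1/3 ≡ 1 = 1/3
((u ⊃ v) ⊃ ¬u) ≡ (¬v ≡ (¬v ⊃ (u ≡ v))) = 1/2 ≡ 1/3 = 5/6
((((v ⊃ (u ≡ u)) ≡ ((v ≡ u) ≡ (u ⊃ v))) ≡ ¬(v ≡ (u ⊃ u))) ⊃ ((¬(u ⊃ u) ≡ ((v ⊃ u) ⊃ v)) ⊃ (u ⊃ ¬v))) ⊃ (((u ⊃ v) ⊃ ¬u) ≡ (¬v ≡ (¬v ⊃ (u ≡ v)))) = 1 ⊃ 5/6 = 5/6
((¬(u ⊃ u) ≡ (¬v ⊃ ((u ≡ u) ≡ (u ≡ u)))) ⊃ ((¬¬(v ⊃ v) ≡ ((v ≡ u) ⊃ ((v ⊃ v) ⊃ v))) ⊃ ((((v ≡ v) ≡ v) ⊃ (u ⊃ (v ≡ v))) ≡ ((v ≡ u) ≡ ((v ≡ u) ≡ u))))) ⊃ (((((v ⊃ (u ≡ u)) ≡ ((v ≡ u) ≡ (u ⊃ v))) ≡ ¬(v ≡ (u ⊃ u))) ⊃ ((¬(u ⊃ u) ≡ ((v ⊃ u) ⊃ v)) ⊃ (u ⊃ ¬v))) ⊃ (((u ⊃ v) ⊃ ¬u) ≡ (¬v ≡ (¬v ⊃ (u ≡ v))))) = 1 ⊃ 5/6 = 5/6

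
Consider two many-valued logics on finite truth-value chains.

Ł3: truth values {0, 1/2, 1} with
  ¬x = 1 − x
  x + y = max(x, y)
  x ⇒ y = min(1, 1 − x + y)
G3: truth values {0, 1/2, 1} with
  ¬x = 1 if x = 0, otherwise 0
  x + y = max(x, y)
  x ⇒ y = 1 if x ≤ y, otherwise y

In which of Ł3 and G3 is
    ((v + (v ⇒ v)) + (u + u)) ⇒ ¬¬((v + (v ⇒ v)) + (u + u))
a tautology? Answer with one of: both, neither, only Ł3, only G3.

In Ł3: every assignment gives 1 — tautology.
In G3: every assignment gives 1 — tautology.

both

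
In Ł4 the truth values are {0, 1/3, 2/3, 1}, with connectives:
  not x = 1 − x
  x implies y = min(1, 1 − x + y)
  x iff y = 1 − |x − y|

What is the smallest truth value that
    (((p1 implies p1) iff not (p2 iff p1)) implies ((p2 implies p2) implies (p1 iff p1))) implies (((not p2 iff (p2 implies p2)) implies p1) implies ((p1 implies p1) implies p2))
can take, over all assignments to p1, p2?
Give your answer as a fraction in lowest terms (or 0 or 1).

0

Take p1 = 1, p2 = 0:
p1 implies p1 = 1 implies 1 = 1
p2 iff p1 = 0 iff 1 = 0
not (p2 iff p1) = not 0 = 1
(p1 implies p1) iff not (p2 iff p1) = 1 iff 1 = 1
p2 implies p2 = 0 implies 0 = 1
p1 iff p1 = 1 iff 1 = 1
(p2 implies p2) implies (p1 iff p1) = 1 implies 1 = 1
((p1 implies p1) iff not (p2 iff p1)) implies ((p2 implies p2) implies (p1 iff p1)) = 1 implies 1 = 1
not p2 = not 0 = 1
p2 implies p2 = 0 implies 0 = 1
not p2 iff (p2 implies p2) = 1 iff 1 = 1
(not p2 iff (p2 implies p2)) implies p1 = 1 implies 1 = 1
p1 implies p1 = 1 implies 1 = 1
(p1 implies p1) implies p2 = 1 implies 0 = 0
((not p2 iff (p2 implies p2)) implies p1) implies ((p1 implies p1) implies p2) = 1 implies 0 = 0
(((p1 implies p1) iff not (p2 iff p1)) implies ((p2 implies p2) implies (p1 iff p1))) implies (((not p2 iff (p2 implies p2)) implies p1) implies ((p1 implies p1) implies p2)) = 1 implies 0 = 0
No assignment yields a value below 0, so this is the minimum.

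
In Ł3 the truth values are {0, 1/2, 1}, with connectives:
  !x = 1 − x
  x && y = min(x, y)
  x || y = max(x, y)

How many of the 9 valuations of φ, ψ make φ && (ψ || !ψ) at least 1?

2

φ = 0, ψ = 0 ↦ 0  <
φ = 0, ψ = 1/2 ↦ 0  <
φ = 0, ψ = 1 ↦ 0  <
φ = 1/2, ψ = 0 ↦ 1/2  <
φ = 1/2, ψ = 1/2 ↦ 1/2  <
φ = 1/2, ψ = 1 ↦ 1/2  <
φ = 1, ψ = 0 ↦ 1  ≥
φ = 1, ψ = 1/2 ↦ 1/2  <
φ = 1, ψ = 1 ↦ 1  ≥
So 2 of the 9 assignments meet the threshold.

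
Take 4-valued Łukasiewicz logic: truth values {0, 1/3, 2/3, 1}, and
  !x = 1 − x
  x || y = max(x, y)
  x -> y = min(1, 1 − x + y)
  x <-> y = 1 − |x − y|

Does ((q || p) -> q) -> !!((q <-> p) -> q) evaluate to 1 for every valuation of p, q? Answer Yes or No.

Counterexample: take p = 0, q = 0.
q || p = 0 || 0 = 0
(q || p) -> q = 0 -> 0 = 1
q <-> p = 0 <-> 0 = 1
(q <-> p) -> q = 1 -> 0 = 0
!((q <-> p) -> q) = !0 = 1
!!((q <-> p) -> q) = !1 = 0
((q || p) -> q) -> !!((q <-> p) -> q) = 1 -> 0 = 0
This gives 0 ≠ 1.

No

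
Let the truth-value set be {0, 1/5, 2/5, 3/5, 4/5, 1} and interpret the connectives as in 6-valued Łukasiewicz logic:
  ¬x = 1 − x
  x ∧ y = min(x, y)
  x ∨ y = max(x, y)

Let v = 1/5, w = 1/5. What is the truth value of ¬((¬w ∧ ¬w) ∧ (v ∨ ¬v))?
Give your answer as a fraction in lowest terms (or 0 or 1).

1/5

¬w = ¬1/5 = 4/5
¬w = ¬1/5 = 4/5
¬w ∧ ¬w = 4/5 ∧ 4/5 = 4/5
¬v = ¬1/5 = 4/5
v ∨ ¬v = 1/5 ∨ 4/5 = 4/5
(¬w ∧ ¬w) ∧ (v ∨ ¬v) = 4/5 ∧ 4/5 = 4/5
¬((¬w ∧ ¬w) ∧ (v ∨ ¬v)) = ¬4/5 = 1/5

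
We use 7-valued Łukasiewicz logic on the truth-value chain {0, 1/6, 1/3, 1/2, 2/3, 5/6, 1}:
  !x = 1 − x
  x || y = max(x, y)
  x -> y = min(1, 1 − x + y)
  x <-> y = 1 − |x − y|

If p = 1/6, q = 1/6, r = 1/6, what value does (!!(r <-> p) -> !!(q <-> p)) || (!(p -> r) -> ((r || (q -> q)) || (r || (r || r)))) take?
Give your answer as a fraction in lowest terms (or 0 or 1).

1

r <-> p = 1/6 <-> 1/6 = 1
!(r <-> p) = !1 = 0
!!(r <-> p) = !0 = 1
q <-> p = 1/6 <-> 1/6 = 1
!(q <-> p) = !1 = 0
!!(q <-> p) = !0 = 1
!!(r <-> p) -> !!(q <-> p) = 1 -> 1 = 1
p -> r = 1/6 -> 1/6 = 1
!(p -> r) = !1 = 0
q -> q = 1/6 -> 1/6 = 1
r || (q -> q) = 1/6 || 1 = 1
r || r = 1/6 || 1/6 = 1/6
r || (r || r) = 1/6 || 1/6 = 1/6
(r || (q -> q)) || (r || (r || r)) = 1 || 1/6 = 1
!(p -> r) -> ((r || (q -> q)) || (r || (r || r))) = 0 -> 1 = 1
(!!(r <-> p) -> !!(q <-> p)) || (!(p -> r) -> ((r || (q -> q)) || (r || (r || r)))) = 1 || 1 = 1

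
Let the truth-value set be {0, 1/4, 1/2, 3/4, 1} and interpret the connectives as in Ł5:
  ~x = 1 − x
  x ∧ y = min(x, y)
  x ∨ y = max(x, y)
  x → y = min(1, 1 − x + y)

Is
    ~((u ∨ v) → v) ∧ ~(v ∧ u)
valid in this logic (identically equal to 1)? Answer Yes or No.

No

Counterexample: take u = 0, v = 0.
u ∨ v = 0 ∨ 0 = 0
(u ∨ v) → v = 0 → 0 = 1
~((u ∨ v) → v) = ~1 = 0
v ∧ u = 0 ∧ 0 = 0
~(v ∧ u) = ~0 = 1
~((u ∨ v) → v) ∧ ~(v ∧ u) = 0 ∧ 1 = 0
This gives 0 ≠ 1.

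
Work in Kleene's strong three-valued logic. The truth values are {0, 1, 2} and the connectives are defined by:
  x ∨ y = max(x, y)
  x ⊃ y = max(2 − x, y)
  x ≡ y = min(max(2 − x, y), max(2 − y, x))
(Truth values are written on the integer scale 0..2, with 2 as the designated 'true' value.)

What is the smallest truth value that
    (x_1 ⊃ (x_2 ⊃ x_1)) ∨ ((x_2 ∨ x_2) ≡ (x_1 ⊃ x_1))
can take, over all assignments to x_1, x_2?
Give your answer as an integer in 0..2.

Take x_1 = 1, x_2 = 1:
x_2 ⊃ x_1 = 1 ⊃ 1 = 1
x_1 ⊃ (x_2 ⊃ x_1) = 1 ⊃ 1 = 1
x_2 ∨ x_2 = 1 ∨ 1 = 1
x_1 ⊃ x_1 = 1 ⊃ 1 = 1
(x_2 ∨ x_2) ≡ (x_1 ⊃ x_1) = 1 ≡ 1 = 1
(x_1 ⊃ (x_2 ⊃ x_1)) ∨ ((x_2 ∨ x_2) ≡ (x_1 ⊃ x_1)) = 1 ∨ 1 = 1
No assignment yields a value below 1, so this is the minimum.

1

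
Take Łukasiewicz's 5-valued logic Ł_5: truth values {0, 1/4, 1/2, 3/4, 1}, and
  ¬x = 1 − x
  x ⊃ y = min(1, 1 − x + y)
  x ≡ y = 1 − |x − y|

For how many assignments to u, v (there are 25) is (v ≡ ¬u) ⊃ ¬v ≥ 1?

value 1: 13 assignments (counts)
value 3/4: 5 assignments
value 1/2: 4 assignments
value 1/4: 2 assignments
value 0: 1 assignment
So 13 of the 25 assignments meet the threshold.

13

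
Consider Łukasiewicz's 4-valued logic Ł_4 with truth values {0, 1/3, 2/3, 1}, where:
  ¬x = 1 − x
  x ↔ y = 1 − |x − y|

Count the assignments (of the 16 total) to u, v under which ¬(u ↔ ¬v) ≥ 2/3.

6

u = 0, v = 0 ↦ 1  ≥
u = 0, v = 1/3 ↦ 2/3  ≥
u = 0, v = 2/3 ↦ 1/3  <
u = 0, v = 1 ↦ 0  <
u = 1/3, v = 0 ↦ 2/3  ≥
u = 1/3, v = 1/3 ↦ 1/3  <
u = 1/3, v = 2/3 ↦ 0  <
u = 1/3, v = 1 ↦ 1/3  <
u = 2/3, v = 0 ↦ 1/3  <
u = 2/3, v = 1/3 ↦ 0  <
u = 2/3, v = 2/3 ↦ 1/3  <
u = 2/3, v = 1 ↦ 2/3  ≥
u = 1, v = 0 ↦ 0  <
u = 1, v = 1/3 ↦ 1/3  <
u = 1, v = 2/3 ↦ 2/3  ≥
u = 1, v = 1 ↦ 1  ≥
So 6 of the 16 assignments meet the threshold.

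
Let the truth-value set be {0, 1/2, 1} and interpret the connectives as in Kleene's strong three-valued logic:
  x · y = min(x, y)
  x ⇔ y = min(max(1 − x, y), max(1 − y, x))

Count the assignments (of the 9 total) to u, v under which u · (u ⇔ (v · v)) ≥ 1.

u = 0, v = 0 ↦ 0  <
u = 0, v = 1/2 ↦ 0  <
u = 0, v = 1 ↦ 0  <
u = 1/2, v = 0 ↦ 1/2  <
u = 1/2, v = 1/2 ↦ 1/2  <
u = 1/2, v = 1 ↦ 1/2  <
u = 1, v = 0 ↦ 0  <
u = 1, v = 1/2 ↦ 1/2  <
u = 1, v = 1 ↦ 1  ≥
So 1 of the 9 assignments meets the threshold.

1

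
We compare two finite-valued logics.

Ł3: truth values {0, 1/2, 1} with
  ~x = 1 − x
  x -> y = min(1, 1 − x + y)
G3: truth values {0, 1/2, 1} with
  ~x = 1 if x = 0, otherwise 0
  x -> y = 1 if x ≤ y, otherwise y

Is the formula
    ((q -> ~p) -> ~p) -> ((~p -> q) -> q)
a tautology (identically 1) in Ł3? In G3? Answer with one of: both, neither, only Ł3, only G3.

In Ł3: every assignment gives 1 — tautology.
In G3: at p = 1/2, q = 1/2 the value is 1/2 — not a tautology.

only Ł3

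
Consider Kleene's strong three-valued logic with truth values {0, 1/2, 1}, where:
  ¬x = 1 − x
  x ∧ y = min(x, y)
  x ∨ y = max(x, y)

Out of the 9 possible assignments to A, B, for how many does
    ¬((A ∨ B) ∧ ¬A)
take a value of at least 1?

4

A = 0, B = 0 ↦ 1  ≥
A = 0, B = 1/2 ↦ 1/2  <
A = 0, B = 1 ↦ 0  <
A = 1/2, B = 0 ↦ 1/2  <
A = 1/2, B = 1/2 ↦ 1/2  <
A = 1/2, B = 1 ↦ 1/2  <
A = 1, B = 0 ↦ 1  ≥
A = 1, B = 1/2 ↦ 1  ≥
A = 1, B = 1 ↦ 1  ≥
So 4 of the 9 assignments meet the threshold.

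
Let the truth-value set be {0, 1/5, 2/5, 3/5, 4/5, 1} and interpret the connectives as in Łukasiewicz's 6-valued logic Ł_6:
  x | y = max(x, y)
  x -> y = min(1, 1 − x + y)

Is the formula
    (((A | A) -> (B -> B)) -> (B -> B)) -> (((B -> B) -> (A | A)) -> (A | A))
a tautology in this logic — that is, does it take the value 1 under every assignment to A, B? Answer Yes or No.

Yes

At A = 3/5, B = 1, for instance:
A | A = 3/5 | 3/5 = 3/5
B -> B = 1 -> 1 = 1
(A | A) -> (B -> B) = 3/5 -> 1 = 1
((A | A) -> (B -> B)) -> (B -> B) = 1 -> 1 = 1
(B -> B) -> (A | A) = 1 -> 3/5 = 3/5
((B -> B) -> (A | A)) -> (A | A) = 3/5 -> 3/5 = 1
(((A | A) -> (B -> B)) -> (B -> B)) -> (((B -> B) -> (A | A)) -> (A | A)) = 1 -> 1 = 1
and checking the remaining 35 assignments likewise gives ≥ 1 in every case.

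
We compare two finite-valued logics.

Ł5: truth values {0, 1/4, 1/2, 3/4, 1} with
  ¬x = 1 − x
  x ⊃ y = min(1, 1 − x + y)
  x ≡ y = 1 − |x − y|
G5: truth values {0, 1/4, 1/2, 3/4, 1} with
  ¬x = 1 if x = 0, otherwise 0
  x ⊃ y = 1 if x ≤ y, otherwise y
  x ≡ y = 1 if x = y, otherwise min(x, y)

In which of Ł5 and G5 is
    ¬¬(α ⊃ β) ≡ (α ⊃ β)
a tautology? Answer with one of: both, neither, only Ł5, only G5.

In Ł5: every assignment gives 1 — tautology.
In G5: at α = 1/2, β = 1/4 the value is 1/4 — not a tautology.

only Ł5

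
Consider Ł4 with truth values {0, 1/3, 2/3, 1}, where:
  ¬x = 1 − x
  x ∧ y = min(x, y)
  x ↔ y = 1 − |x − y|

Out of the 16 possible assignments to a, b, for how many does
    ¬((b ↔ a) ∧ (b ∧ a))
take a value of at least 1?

a = 0, b = 0 ↦ 1  ≥
a = 0, b = 1/3 ↦ 1  ≥
a = 0, b = 2/3 ↦ 1  ≥
a = 0, b = 1 ↦ 1  ≥
a = 1/3, b = 0 ↦ 1  ≥
a = 1/3, b = 1/3 ↦ 2/3  <
a = 1/3, b = 2/3 ↦ 2/3  <
a = 1/3, b = 1 ↦ 2/3  <
a = 2/3, b = 0 ↦ 1  ≥
a = 2/3, b = 1/3 ↦ 2/3  <
a = 2/3, b = 2/3 ↦ 1/3  <
a = 2/3, b = 1 ↦ 1/3  <
a = 1, b = 0 ↦ 1  ≥
a = 1, b = 1/3 ↦ 2/3  <
a = 1, b = 2/3 ↦ 1/3  <
a = 1, b = 1 ↦ 0  <
So 7 of the 16 assignments meet the threshold.

7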